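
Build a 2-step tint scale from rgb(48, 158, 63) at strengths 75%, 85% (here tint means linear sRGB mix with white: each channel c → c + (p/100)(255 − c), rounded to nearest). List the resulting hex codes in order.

75%: (48 + 155.25 = 203.25→203, 158 + 72.75 = 230.75→231, 63 + 144 = 207→207) → #CBE7CF
85%: (48 + 175.95 = 223.95→224, 158 + 82.45 = 240.45→240, 63 + 163.2 = 226.2→226) → #E0F0E2

#CBE7CF, #E0F0E2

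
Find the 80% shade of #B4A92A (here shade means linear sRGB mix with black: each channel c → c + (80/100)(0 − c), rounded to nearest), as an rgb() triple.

rgb(36, 34, 8)

#B4A92A is rgb(180, 169, 42).
An 80% shade moves each channel 80% toward 0:
  R: 180 + 0.8×(0−180) = 180 − 144 = 36 → 36
  G: 169 − 135.2 = 33.8 → 34
  B: 42 + 0.8×(0−42) = 42 − 33.6 = 8.4 → 8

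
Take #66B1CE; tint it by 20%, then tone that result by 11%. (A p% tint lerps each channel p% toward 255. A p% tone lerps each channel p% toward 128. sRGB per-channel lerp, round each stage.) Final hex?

#66B1CE is rgb(102, 177, 206).
Lerp each channel 20% toward 255:
  R: 102 + 0.2×(255−102) = 102 + 30.6 = 132.6 → 133
  G: 177 + 0.2×(255−177) = 177 + 15.6 = 192.6 → 193
  B: 206 + 0.2×(255−206) = 206 + 9.8 = 215.8 → 216
After the tint: rgb(133, 193, 216) = #85C1D8.
Lerp each channel 11% toward 128:
  R: 133 − 0.55 = 132.45 → 132
  G: 193 + 0.11×(128−193) = 193 − 7.15 = 185.85 → 186
  B: 216 + 0.11×(128−216) = 216 − 9.68 = 206.32 → 206
rgb(132, 186, 206) = #84BACE.

#84BACE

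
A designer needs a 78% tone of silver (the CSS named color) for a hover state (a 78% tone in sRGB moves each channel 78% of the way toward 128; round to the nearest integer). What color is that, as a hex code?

#8e8e8e

CSS silver is rgb(192, 192, 192).
Per channel, c → c + 0.78(128 − c):
  R: 192 + 0.78×(128−192) = 192 − 49.92 = 142.08 → 142
  G: 192 + 0.78×(128−192) = 192 − 49.92 = 142.08 → 142
  B: 192 + 0.78×(128−192) = 192 − 49.92 = 142.08 → 142
rgb(142, 142, 142) = #8e8e8e.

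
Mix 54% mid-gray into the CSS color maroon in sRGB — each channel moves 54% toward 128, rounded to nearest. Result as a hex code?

CSS maroon is rgb(128, 0, 0).
Per channel, c → c + 0.54(128 − c):
  R: 128 + 0.54×(128−128) = 128 + 0 = 128 → 128
  G: 0 + 69.12 = 69.12 → 69
  B: 0 + 0.54×(128−0) = 0 + 69.12 = 69.12 → 69
rgb(128, 69, 69) = #804545.

#804545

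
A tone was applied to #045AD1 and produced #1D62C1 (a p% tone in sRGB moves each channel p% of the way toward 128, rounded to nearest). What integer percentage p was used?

#045AD1 is rgb(4, 90, 209); #1D62C1 is rgb(29, 98, 193).
On the R channel (widest range): 29 ≈ 4 + (p/100)(128 − 4), so p ≈ 100×(29 − 4)/(128 − 4) = 2500/124 = 20.16.
p = 20 reproduces all three channels after rounding.

20%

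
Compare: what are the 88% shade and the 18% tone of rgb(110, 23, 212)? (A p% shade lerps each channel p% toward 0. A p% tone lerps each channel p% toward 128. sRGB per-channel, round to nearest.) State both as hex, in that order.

88% shade:
  R: 110 − 96.8 = 13.2 → 13
  G: 23 + 0.88×(0−23) = 23 − 20.24 = 2.76 → 3
  B: 212 + 0.88×(0−212) = 212 − 186.56 = 25.44 → 25
  → #0D0319
18% tone:
  R: 110 + 3.24 = 113.24 → 113
  G: 23 + 18.9 = 41.9 → 42
  B: 212 + 0.18×(128−212) = 212 − 15.12 = 196.88 → 197
  → #712AC5

#0D0319, #712AC5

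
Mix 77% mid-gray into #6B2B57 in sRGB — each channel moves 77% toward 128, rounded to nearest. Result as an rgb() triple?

#6B2B57 is rgb(107, 43, 87).
Lerp each channel 77% toward 128:
  R: 107 + 0.77×(128−107) = 107 + 16.17 = 123.17 → 123
  G: 43 + 65.45 = 108.45 → 108
  B: 87 + 0.77×(128−87) = 87 + 31.57 = 118.57 → 119

rgb(123, 108, 119)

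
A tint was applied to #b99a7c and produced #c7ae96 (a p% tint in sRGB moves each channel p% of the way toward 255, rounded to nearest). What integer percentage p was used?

20%

#b99a7c is rgb(185, 154, 124); #c7ae96 is rgb(199, 174, 150).
On the B channel (widest range): 150 ≈ 124 + (p/100)(255 − 124), so p ≈ 100×(150 − 124)/(255 − 124) = 2600/131 = 19.85.
p = 20 reproduces all three channels after rounding.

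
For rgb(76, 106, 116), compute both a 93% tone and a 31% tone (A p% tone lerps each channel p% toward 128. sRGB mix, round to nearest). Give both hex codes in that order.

93% tone:
  R: 76 + 0.93×(128−76) = 76 + 48.36 = 124.36 → 124
  G: 106 + 20.46 = 126.46 → 126
  B: 116 + 11.16 = 127.16 → 127
  → #7C7E7F
31% tone:
  R: 76 + 16.12 = 92.12 → 92
  G: 106 + 6.82 = 112.82 → 113
  B: 116 + 3.72 = 119.72 → 120
  → #5C7178

#7C7E7F, #5C7178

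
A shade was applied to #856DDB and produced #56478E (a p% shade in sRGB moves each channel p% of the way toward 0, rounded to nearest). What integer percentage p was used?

35%

#856DDB is rgb(133, 109, 219); #56478E is rgb(86, 71, 142).
On the B channel (widest range): 142 ≈ 219 + (p/100)(0 − 219), so p ≈ 100×(142 − 219)/(0 − 219) = -7700/-219 = 35.16.
p = 35 reproduces all three channels after rounding.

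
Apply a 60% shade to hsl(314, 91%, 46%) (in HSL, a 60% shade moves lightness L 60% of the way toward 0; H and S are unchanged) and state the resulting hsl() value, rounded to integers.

L moves 60% from 46 toward 0: 46 − 27.6 = 18.4 → 18.
H and S are unchanged.

hsl(314, 91%, 18%)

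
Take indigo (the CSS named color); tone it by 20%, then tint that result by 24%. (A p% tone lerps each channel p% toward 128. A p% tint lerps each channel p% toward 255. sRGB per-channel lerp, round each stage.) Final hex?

#7F51A0

CSS indigo is rgb(75, 0, 130).
Lerp each channel 20% toward 128:
  R: 75 + 0.2×(128−75) = 75 + 10.6 = 85.6 → 86
  G: 0 + 0.2×(128−0) = 0 + 25.6 = 25.6 → 26
  B: 130 + 0.2×(128−130) = 130 − 0.4 = 129.6 → 130
After the tone: rgb(86, 26, 130) = #561A82.
Per channel, c → c + 0.24(255 − c):
  R: 86 + 0.24×(255−86) = 86 + 40.56 = 126.56 → 127
  G: 26 + 0.24×(255−26) = 26 + 54.96 = 80.96 → 81
  B: 130 + 0.24×(255−130) = 130 + 30 = 160 → 160
rgb(127, 81, 160) = #7F51A0.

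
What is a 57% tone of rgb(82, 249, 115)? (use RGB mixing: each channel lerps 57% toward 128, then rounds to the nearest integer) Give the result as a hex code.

A 57% tone moves each channel 57% toward 128:
  R: 82 + 26.22 = 108.22 → 108
  G: 249 + 0.57×(128−249) = 249 − 68.97 = 180.03 → 180
  B: 115 + 7.41 = 122.41 → 122
rgb(108, 180, 122) = #6CB47A.

#6CB47A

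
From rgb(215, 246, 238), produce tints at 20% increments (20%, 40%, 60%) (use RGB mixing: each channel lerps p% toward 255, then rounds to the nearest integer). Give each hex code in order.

20%: (215 + 8 = 223→223, 246 + 1.8 = 247.8→248, 238 + 3.4 = 241.4→241) → #dff8f1
40%: (215 + 16 = 231→231, 246 + 3.6 = 249.6→250, 238 + 6.8 = 244.8→245) → #e7faf5
60%: (215 + 24 = 239→239, 246 + 5.4 = 251.4→251, 238 + 10.2 = 248.2→248) → #effbf8

#dff8f1, #e7faf5, #effbf8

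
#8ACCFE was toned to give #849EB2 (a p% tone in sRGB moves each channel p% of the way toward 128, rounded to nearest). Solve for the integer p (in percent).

#8ACCFE is rgb(138, 204, 254); #849EB2 is rgb(132, 158, 178).
On the B channel (widest range): 178 ≈ 254 + (p/100)(128 − 254), so p ≈ 100×(178 − 254)/(128 − 254) = -7600/-126 = 60.32.
p = 60 reproduces all three channels after rounding.

60%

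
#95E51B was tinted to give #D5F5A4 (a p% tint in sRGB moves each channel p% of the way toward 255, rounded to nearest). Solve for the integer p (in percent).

#95E51B is rgb(149, 229, 27); #D5F5A4 is rgb(213, 245, 164).
On the B channel (widest range): 164 ≈ 27 + (p/100)(255 − 27), so p ≈ 100×(164 − 27)/(255 − 27) = 13700/228 = 60.09.
p = 60 reproduces all three channels after rounding.

60%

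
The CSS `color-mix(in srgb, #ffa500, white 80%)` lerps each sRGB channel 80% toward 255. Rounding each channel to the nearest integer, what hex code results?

#ffedcc

#ffa500 is rgb(255, 165, 0).
Lerp each channel 80% toward 255:
  R: 255 + 0 = 255 → 255
  G: 165 + 72 = 237 → 237
  B: 0 + 0.8×(255−0) = 0 + 204 = 204 → 204
rgb(255, 237, 204) = #ffedcc.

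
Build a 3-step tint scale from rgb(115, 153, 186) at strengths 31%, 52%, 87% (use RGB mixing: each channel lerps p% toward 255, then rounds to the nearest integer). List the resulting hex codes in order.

#9eb9cf, #bccede, #edf2f6

31%: (115 + 43.4 = 158.4→158, 153 + 31.62 = 184.62→185, 186 + 21.39 = 207.39→207) → #9eb9cf
52%: (115 + 72.8 = 187.8→188, 153 + 53.04 = 206.04→206, 186 + 35.88 = 221.88→222) → #bccede
87%: (115 + 121.8 = 236.8→237, 153 + 88.74 = 241.74→242, 186 + 60.03 = 246.03→246) → #edf2f6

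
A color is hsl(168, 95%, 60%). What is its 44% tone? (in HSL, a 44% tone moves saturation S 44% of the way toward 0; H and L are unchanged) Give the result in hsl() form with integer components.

hsl(168, 53%, 60%)

S moves 44% from 95 toward 0: 95 − 41.8 = 53.2 → 53.
H and L are unchanged.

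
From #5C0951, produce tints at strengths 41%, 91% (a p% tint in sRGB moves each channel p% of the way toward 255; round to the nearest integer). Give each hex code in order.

#5C0951 is rgb(92, 9, 81).
41%: (92 + 66.83 = 158.83→159, 9 + 100.86 = 109.86→110, 81 + 71.34 = 152.34→152) → #9F6E98
91%: (92 + 148.33 = 240.33→240, 9 + 223.86 = 232.86→233, 81 + 158.34 = 239.34→239) → #F0E9EF

#9F6E98, #F0E9EF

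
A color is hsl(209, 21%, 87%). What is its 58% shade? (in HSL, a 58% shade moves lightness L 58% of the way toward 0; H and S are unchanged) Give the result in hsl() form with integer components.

hsl(209, 21%, 37%)

L moves 58% from 87 toward 0: 87 − 50.46 = 36.54 → 37.
H and S are unchanged.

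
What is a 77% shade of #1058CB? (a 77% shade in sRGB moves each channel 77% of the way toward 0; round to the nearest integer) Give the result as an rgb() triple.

rgb(4, 20, 47)

#1058CB is rgb(16, 88, 203).
Lerp each channel 77% toward 0:
  R: 16 − 12.32 = 3.68 → 4
  G: 88 − 67.76 = 20.24 → 20
  B: 203 − 156.31 = 46.69 → 47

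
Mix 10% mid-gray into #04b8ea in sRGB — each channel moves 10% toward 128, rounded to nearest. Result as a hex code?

#10b2df

#04b8ea is rgb(4, 184, 234).
A 10% tone moves each channel 10% toward 128:
  R: 4 + 12.4 = 16.4 → 16
  G: 184 − 5.6 = 178.4 → 178
  B: 234 + 0.1×(128−234) = 234 − 10.6 = 223.4 → 223
rgb(16, 178, 223) = #10b2df.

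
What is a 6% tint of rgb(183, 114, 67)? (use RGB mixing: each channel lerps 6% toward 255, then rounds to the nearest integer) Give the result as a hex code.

#bb7a4e

Lerp each channel 6% toward 255:
  R: 183 + 0.06×(255−183) = 183 + 4.32 = 187.32 → 187
  G: 114 + 0.06×(255−114) = 114 + 8.46 = 122.46 → 122
  B: 67 + 0.06×(255−67) = 67 + 11.28 = 78.28 → 78
rgb(187, 122, 78) = #bb7a4e.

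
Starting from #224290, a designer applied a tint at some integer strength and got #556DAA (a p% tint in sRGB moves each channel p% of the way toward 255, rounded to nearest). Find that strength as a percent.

23%

#224290 is rgb(34, 66, 144); #556DAA is rgb(85, 109, 170).
On the R channel (widest range): 85 ≈ 34 + (p/100)(255 − 34), so p ≈ 100×(85 − 34)/(255 − 34) = 5100/221 = 23.08.
p = 23 reproduces all three channels after rounding.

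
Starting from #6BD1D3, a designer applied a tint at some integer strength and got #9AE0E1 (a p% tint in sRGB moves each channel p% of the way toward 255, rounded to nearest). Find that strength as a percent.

32%

#6BD1D3 is rgb(107, 209, 211); #9AE0E1 is rgb(154, 224, 225).
On the R channel (widest range): 154 ≈ 107 + (p/100)(255 − 107), so p ≈ 100×(154 − 107)/(255 − 107) = 4700/148 = 31.76.
p = 32 reproduces all three channels after rounding.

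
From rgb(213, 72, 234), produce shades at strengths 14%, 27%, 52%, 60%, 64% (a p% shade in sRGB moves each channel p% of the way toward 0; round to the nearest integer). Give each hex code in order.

#B73EC9, #9B35AB, #662370, #551D5E, #4D1A54

14%: (213 − 29.82 = 183.18→183, 72 − 10.08 = 61.92→62, 234 − 32.76 = 201.24→201) → #B73EC9
27%: (213 − 57.51 = 155.49→155, 72 − 19.44 = 52.56→53, 234 − 63.18 = 170.82→171) → #9B35AB
52%: (213 − 110.76 = 102.24→102, 72 − 37.44 = 34.56→35, 234 − 121.68 = 112.32→112) → #662370
60%: (213 − 127.8 = 85.2→85, 72 − 43.2 = 28.8→29, 234 − 140.4 = 93.6→94) → #551D5E
64%: (213 − 136.32 = 76.68→77, 72 − 46.08 = 25.92→26, 234 − 149.76 = 84.24→84) → #4D1A54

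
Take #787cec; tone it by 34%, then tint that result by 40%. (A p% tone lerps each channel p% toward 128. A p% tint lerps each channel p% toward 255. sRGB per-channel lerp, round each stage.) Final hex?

#b0b1dd

#787cec is rgb(120, 124, 236).
A 34% tone moves each channel 34% toward 128:
  R: 120 + 0.34×(128−120) = 120 + 2.72 = 122.72 → 123
  G: 124 + 0.34×(128−124) = 124 + 1.36 = 125.36 → 125
  B: 236 − 36.72 = 199.28 → 199
After the tone: rgb(123, 125, 199) = #7b7dc7.
Per channel, c → c + 0.4(255 − c):
  R: 123 + 0.4×(255−123) = 123 + 52.8 = 175.8 → 176
  G: 125 + 52 = 177 → 177
  B: 199 + 22.4 = 221.4 → 221
rgb(176, 177, 221) = #b0b1dd.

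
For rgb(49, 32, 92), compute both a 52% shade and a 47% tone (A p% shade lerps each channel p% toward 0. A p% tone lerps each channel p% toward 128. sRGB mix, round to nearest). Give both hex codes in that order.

52% shade:
  R: 49 − 25.48 = 23.52 → 24
  G: 32 − 16.64 = 15.36 → 15
  B: 92 + 0.52×(0−92) = 92 − 47.84 = 44.16 → 44
  → #180F2C
47% tone:
  R: 49 + 0.47×(128−49) = 49 + 37.13 = 86.13 → 86
  G: 32 + 0.47×(128−32) = 32 + 45.12 = 77.12 → 77
  B: 92 + 0.47×(128−92) = 92 + 16.92 = 108.92 → 109
  → #564D6D

#180F2C, #564D6D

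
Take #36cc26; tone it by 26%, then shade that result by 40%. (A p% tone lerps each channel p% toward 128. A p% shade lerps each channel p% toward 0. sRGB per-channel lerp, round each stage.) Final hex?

#36cc26 is rgb(54, 204, 38).
A 26% tone moves each channel 26% toward 128:
  R: 54 + 19.24 = 73.24 → 73
  G: 204 + 0.26×(128−204) = 204 − 19.76 = 184.24 → 184
  B: 38 + 0.26×(128−38) = 38 + 23.4 = 61.4 → 61
After the tone: rgb(73, 184, 61) = #49b83d.
A 40% shade moves each channel 40% toward 0:
  R: 73 + 0.4×(0−73) = 73 − 29.2 = 43.8 → 44
  G: 184 − 73.6 = 110.4 → 110
  B: 61 − 24.4 = 36.6 → 37
rgb(44, 110, 37) = #2c6e25.

#2c6e25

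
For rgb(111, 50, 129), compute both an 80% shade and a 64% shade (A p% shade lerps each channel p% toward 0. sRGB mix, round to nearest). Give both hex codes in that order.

#160a1a, #28122e

80% shade:
  R: 111 − 88.8 = 22.2 → 22
  G: 50 + 0.8×(0−50) = 50 − 40 = 10 → 10
  B: 129 − 103.2 = 25.8 → 26
  → #160a1a
64% shade:
  R: 111 + 0.64×(0−111) = 111 − 71.04 = 39.96 → 40
  G: 50 + 0.64×(0−50) = 50 − 32 = 18 → 18
  B: 129 + 0.64×(0−129) = 129 − 82.56 = 46.44 → 46
  → #28122e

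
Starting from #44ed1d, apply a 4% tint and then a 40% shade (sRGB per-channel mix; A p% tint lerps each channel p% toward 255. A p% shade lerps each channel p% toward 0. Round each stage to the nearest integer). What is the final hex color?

#2d8f17

#44ed1d is rgb(68, 237, 29).
A 4% tint moves each channel 4% toward 255:
  R: 68 + 7.48 = 75.48 → 75
  G: 237 + 0.04×(255−237) = 237 + 0.72 = 237.72 → 238
  B: 29 + 0.04×(255−29) = 29 + 9.04 = 38.04 → 38
After the tint: rgb(75, 238, 38) = #4bee26.
A 40% shade moves each channel 40% toward 0:
  R: 75 + 0.4×(0−75) = 75 − 30 = 45 → 45
  G: 238 − 95.2 = 142.8 → 143
  B: 38 + 0.4×(0−38) = 38 − 15.2 = 22.8 → 23
rgb(45, 143, 23) = #2d8f17.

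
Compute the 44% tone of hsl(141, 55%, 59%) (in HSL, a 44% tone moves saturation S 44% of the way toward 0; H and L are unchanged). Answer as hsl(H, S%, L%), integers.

S moves 44% from 55 toward 0: 55 − 24.2 = 30.8 → 31.
H and L are unchanged.

hsl(141, 31%, 59%)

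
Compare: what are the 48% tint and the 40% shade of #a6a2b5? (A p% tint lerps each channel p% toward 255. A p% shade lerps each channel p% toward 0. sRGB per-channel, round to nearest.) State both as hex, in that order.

#a6a2b5 is rgb(166, 162, 181).
48% tint:
  R: 166 + 42.72 = 208.72 → 209
  G: 162 + 44.64 = 206.64 → 207
  B: 181 + 0.48×(255−181) = 181 + 35.52 = 216.52 → 217
  → #d1cfd9
40% shade:
  R: 166 + 0.4×(0−166) = 166 − 66.4 = 99.6 → 100
  G: 162 + 0.4×(0−162) = 162 − 64.8 = 97.2 → 97
  B: 181 + 0.4×(0−181) = 181 − 72.4 = 108.6 → 109
  → #64616d

#d1cfd9, #64616d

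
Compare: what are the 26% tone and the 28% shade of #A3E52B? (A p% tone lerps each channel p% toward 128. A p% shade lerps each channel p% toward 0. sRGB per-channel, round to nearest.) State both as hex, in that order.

#9ACB41, #75A51F

#A3E52B is rgb(163, 229, 43).
26% tone:
  R: 163 + 0.26×(128−163) = 163 − 9.1 = 153.9 → 154
  G: 229 + 0.26×(128−229) = 229 − 26.26 = 202.74 → 203
  B: 43 + 0.26×(128−43) = 43 + 22.1 = 65.1 → 65
  → #9ACB41
28% shade:
  R: 163 − 45.64 = 117.36 → 117
  G: 229 + 0.28×(0−229) = 229 − 64.12 = 164.88 → 165
  B: 43 − 12.04 = 30.96 → 31
  → #75A51F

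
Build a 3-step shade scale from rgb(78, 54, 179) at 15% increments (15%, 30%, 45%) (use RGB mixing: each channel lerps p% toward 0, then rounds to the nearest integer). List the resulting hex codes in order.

15%: (78 − 11.7 = 66.3→66, 54 − 8.1 = 45.9→46, 179 − 26.85 = 152.15→152) → #422E98
30%: (78 − 23.4 = 54.6→55, 54 − 16.2 = 37.8→38, 179 − 53.7 = 125.3→125) → #37267D
45%: (78 − 35.1 = 42.9→43, 54 − 24.3 = 29.7→30, 179 − 80.55 = 98.45→98) → #2B1E62

#422E98, #37267D, #2B1E62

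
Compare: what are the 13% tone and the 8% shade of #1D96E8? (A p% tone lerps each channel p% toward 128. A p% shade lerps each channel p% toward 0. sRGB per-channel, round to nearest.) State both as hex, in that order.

#2A93DA, #1B8AD5

#1D96E8 is rgb(29, 150, 232).
13% tone:
  R: 29 + 0.13×(128−29) = 29 + 12.87 = 41.87 → 42
  G: 150 + 0.13×(128−150) = 150 − 2.86 = 147.14 → 147
  B: 232 − 13.52 = 218.48 → 218
  → #2A93DA
8% shade:
  R: 29 − 2.32 = 26.68 → 27
  G: 150 + 0.08×(0−150) = 150 − 12 = 138 → 138
  B: 232 − 18.56 = 213.44 → 213
  → #1B8AD5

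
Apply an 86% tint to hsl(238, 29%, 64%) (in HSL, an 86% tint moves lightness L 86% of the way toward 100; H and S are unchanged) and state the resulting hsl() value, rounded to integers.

L moves 86% from 64 toward 100: 64 + 30.96 = 94.96 → 95.
H and S are unchanged.

hsl(238, 29%, 95%)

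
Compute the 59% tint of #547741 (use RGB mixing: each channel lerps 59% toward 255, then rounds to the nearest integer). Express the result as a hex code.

#b9c7b1

#547741 is rgb(84, 119, 65).
Lerp each channel 59% toward 255:
  R: 84 + 0.59×(255−84) = 84 + 100.89 = 184.89 → 185
  G: 119 + 0.59×(255−119) = 119 + 80.24 = 199.24 → 199
  B: 65 + 0.59×(255−65) = 65 + 112.1 = 177.1 → 177
rgb(185, 199, 177) = #b9c7b1.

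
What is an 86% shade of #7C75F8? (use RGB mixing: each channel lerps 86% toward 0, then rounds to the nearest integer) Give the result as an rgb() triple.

#7C75F8 is rgb(124, 117, 248).
An 86% shade moves each channel 86% toward 0:
  R: 124 − 106.64 = 17.36 → 17
  G: 117 + 0.86×(0−117) = 117 − 100.62 = 16.38 → 16
  B: 248 − 213.28 = 34.72 → 35

rgb(17, 16, 35)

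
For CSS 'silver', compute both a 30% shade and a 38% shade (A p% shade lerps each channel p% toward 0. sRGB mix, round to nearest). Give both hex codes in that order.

#868686, #777777

CSS silver is rgb(192, 192, 192).
30% shade:
  R: 192 − 57.6 = 134.4 → 134
  G: 192 − 57.6 = 134.4 → 134
  B: 192 + 0.3×(0−192) = 192 − 57.6 = 134.4 → 134
  → #868686
38% shade:
  R: 192 − 72.96 = 119.04 → 119
  G: 192 + 0.38×(0−192) = 192 − 72.96 = 119.04 → 119
  B: 192 + 0.38×(0−192) = 192 − 72.96 = 119.04 → 119
  → #777777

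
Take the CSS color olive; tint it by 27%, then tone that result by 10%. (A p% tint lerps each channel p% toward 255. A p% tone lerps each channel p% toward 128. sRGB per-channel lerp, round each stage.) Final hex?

CSS olive is rgb(128, 128, 0).
Lerp each channel 27% toward 255:
  R: 128 + 0.27×(255−128) = 128 + 34.29 = 162.29 → 162
  G: 128 + 0.27×(255−128) = 128 + 34.29 = 162.29 → 162
  B: 0 + 68.85 = 68.85 → 69
After the tint: rgb(162, 162, 69) = #A2A245.
Lerp each channel 10% toward 128:
  R: 162 + 0.1×(128−162) = 162 − 3.4 = 158.6 → 159
  G: 162 + 0.1×(128−162) = 162 − 3.4 = 158.6 → 159
  B: 69 + 0.1×(128−69) = 69 + 5.9 = 74.9 → 75
rgb(159, 159, 75) = #9F9F4B.

#9F9F4B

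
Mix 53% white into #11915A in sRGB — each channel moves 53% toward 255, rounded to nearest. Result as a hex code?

#8FCBB1

#11915A is rgb(17, 145, 90).
A 53% tint moves each channel 53% toward 255:
  R: 17 + 0.53×(255−17) = 17 + 126.14 = 143.14 → 143
  G: 145 + 0.53×(255−145) = 145 + 58.3 = 203.3 → 203
  B: 90 + 87.45 = 177.45 → 177
rgb(143, 203, 177) = #8FCBB1.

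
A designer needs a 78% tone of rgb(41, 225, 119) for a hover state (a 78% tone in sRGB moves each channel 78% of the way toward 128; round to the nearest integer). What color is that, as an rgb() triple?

rgb(109, 149, 126)

Lerp each channel 78% toward 128:
  R: 41 + 0.78×(128−41) = 41 + 67.86 = 108.86 → 109
  G: 225 + 0.78×(128−225) = 225 − 75.66 = 149.34 → 149
  B: 119 + 0.78×(128−119) = 119 + 7.02 = 126.02 → 126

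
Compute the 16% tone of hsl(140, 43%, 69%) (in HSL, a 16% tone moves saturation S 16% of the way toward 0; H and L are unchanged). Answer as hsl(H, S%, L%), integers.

S moves 16% from 43 toward 0: 43 − 6.88 = 36.12 → 36.
H and L are unchanged.

hsl(140, 36%, 69%)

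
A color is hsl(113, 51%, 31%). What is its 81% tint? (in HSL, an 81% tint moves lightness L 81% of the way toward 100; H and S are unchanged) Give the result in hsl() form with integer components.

L moves 81% from 31 toward 100: 31 + 55.89 = 86.89 → 87.
H and S are unchanged.

hsl(113, 51%, 87%)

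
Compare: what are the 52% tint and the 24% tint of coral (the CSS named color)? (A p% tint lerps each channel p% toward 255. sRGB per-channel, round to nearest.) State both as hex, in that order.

#FFC2AB, #FF9E7A

CSS coral is rgb(255, 127, 80).
52% tint:
  R: 255 + 0 = 255 → 255
  G: 127 + 66.56 = 193.56 → 194
  B: 80 + 91 = 171 → 171
  → #FFC2AB
24% tint:
  R: 255 + 0.24×(255−255) = 255 + 0 = 255 → 255
  G: 127 + 0.24×(255−127) = 127 + 30.72 = 157.72 → 158
  B: 80 + 0.24×(255−80) = 80 + 42 = 122 → 122
  → #FF9E7A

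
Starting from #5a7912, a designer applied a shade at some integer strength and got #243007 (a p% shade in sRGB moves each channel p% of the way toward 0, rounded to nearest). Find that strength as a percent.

#5a7912 is rgb(90, 121, 18); #243007 is rgb(36, 48, 7).
On the G channel (widest range): 48 ≈ 121 + (p/100)(0 − 121), so p ≈ 100×(48 − 121)/(0 − 121) = -7300/-121 = 60.33.
p = 60 reproduces all three channels after rounding.

60%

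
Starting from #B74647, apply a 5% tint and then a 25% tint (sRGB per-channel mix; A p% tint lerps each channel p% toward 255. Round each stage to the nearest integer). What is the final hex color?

#CC7B7C

#B74647 is rgb(183, 70, 71).
A 5% tint moves each channel 5% toward 255:
  R: 183 + 0.05×(255−183) = 183 + 3.6 = 186.6 → 187
  G: 70 + 9.25 = 79.25 → 79
  B: 71 + 0.05×(255−71) = 71 + 9.2 = 80.2 → 80
After the tint: rgb(187, 79, 80) = #BB4F50.
Per channel, c → c + 0.25(255 − c):
  R: 187 + 17 = 204 → 204
  G: 79 + 44 = 123 → 123
  B: 80 + 0.25×(255−80) = 80 + 43.75 = 123.75 → 124
rgb(204, 123, 124) = #CC7B7C.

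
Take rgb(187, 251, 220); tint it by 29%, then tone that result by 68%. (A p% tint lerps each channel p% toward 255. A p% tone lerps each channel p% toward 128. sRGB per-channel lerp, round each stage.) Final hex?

A 29% tint moves each channel 29% toward 255:
  R: 187 + 0.29×(255−187) = 187 + 19.72 = 206.72 → 207
  G: 251 + 0.29×(255−251) = 251 + 1.16 = 252.16 → 252
  B: 220 + 0.29×(255−220) = 220 + 10.15 = 230.15 → 230
After the tint: rgb(207, 252, 230) = #cffce6.
Per channel, c → c + 0.68(128 − c):
  R: 207 + 0.68×(128−207) = 207 − 53.72 = 153.28 → 153
  G: 252 + 0.68×(128−252) = 252 − 84.32 = 167.68 → 168
  B: 230 + 0.68×(128−230) = 230 − 69.36 = 160.64 → 161
rgb(153, 168, 161) = #99a8a1.

#99a8a1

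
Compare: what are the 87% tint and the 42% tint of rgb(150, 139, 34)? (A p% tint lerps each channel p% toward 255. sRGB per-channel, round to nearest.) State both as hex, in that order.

#F1F0E2, #C2BC7F

87% tint:
  R: 150 + 0.87×(255−150) = 150 + 91.35 = 241.35 → 241
  G: 139 + 0.87×(255−139) = 139 + 100.92 = 239.92 → 240
  B: 34 + 192.27 = 226.27 → 226
  → #F1F0E2
42% tint:
  R: 150 + 44.1 = 194.1 → 194
  G: 139 + 0.42×(255−139) = 139 + 48.72 = 187.72 → 188
  B: 34 + 0.42×(255−34) = 34 + 92.82 = 126.82 → 127
  → #C2BC7F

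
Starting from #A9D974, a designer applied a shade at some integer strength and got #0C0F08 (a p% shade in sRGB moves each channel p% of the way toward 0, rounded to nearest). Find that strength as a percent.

#A9D974 is rgb(169, 217, 116); #0C0F08 is rgb(12, 15, 8).
On the G channel (widest range): 15 ≈ 217 + (p/100)(0 − 217), so p ≈ 100×(15 − 217)/(0 − 217) = -20200/-217 = 93.09.
p = 93 reproduces all three channels after rounding.

93%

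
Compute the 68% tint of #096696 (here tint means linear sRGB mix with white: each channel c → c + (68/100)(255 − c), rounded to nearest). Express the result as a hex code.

#096696 is rgb(9, 102, 150).
Lerp each channel 68% toward 255:
  R: 9 + 0.68×(255−9) = 9 + 167.28 = 176.28 → 176
  G: 102 + 104.04 = 206.04 → 206
  B: 150 + 71.4 = 221.4 → 221
rgb(176, 206, 221) = #B0CEDD.

#B0CEDD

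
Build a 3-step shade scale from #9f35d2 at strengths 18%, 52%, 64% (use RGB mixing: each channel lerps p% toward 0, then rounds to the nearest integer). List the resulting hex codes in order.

#9f35d2 is rgb(159, 53, 210).
18%: (159 − 28.62 = 130.38→130, 53 − 9.54 = 43.46→43, 210 − 37.8 = 172.2→172) → #822bac
52%: (159 − 82.68 = 76.32→76, 53 − 27.56 = 25.44→25, 210 − 109.2 = 100.8→101) → #4c1965
64%: (159 − 101.76 = 57.24→57, 53 − 33.92 = 19.08→19, 210 − 134.4 = 75.6→76) → #39134c

#822bac, #4c1965, #39134c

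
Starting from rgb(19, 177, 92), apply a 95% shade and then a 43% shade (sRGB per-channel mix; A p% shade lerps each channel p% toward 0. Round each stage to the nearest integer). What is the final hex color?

#010503

A 95% shade moves each channel 95% toward 0:
  R: 19 − 18.05 = 0.95 → 1
  G: 177 + 0.95×(0−177) = 177 − 168.15 = 8.85 → 9
  B: 92 + 0.95×(0−92) = 92 − 87.4 = 4.6 → 5
After the shade: rgb(1, 9, 5) = #010905.
Per channel, c → c + 0.43(0 − c):
  R: 1 + 0.43×(0−1) = 1 − 0.43 = 0.57 → 1
  G: 9 + 0.43×(0−9) = 9 − 3.87 = 5.13 → 5
  B: 5 + 0.43×(0−5) = 5 − 2.15 = 2.85 → 3
rgb(1, 5, 3) = #010503.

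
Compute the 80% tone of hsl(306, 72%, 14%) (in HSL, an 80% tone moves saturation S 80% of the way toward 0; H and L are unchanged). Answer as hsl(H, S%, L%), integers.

hsl(306, 14%, 14%)

S moves 80% from 72 toward 0: 72 − 57.6 = 14.4 → 14.
H and L are unchanged.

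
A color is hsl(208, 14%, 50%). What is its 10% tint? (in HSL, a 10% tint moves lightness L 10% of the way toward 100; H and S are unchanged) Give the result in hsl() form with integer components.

hsl(208, 14%, 55%)

L moves 10% from 50 toward 100: 50 + 5 = 55 → 55.
H and S are unchanged.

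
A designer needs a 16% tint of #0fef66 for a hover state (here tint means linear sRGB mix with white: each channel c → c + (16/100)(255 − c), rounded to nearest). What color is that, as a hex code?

#0fef66 is rgb(15, 239, 102).
Per channel, c → c + 0.16(255 − c):
  R: 15 + 0.16×(255−15) = 15 + 38.4 = 53.4 → 53
  G: 239 + 0.16×(255−239) = 239 + 2.56 = 241.56 → 242
  B: 102 + 0.16×(255−102) = 102 + 24.48 = 126.48 → 126
rgb(53, 242, 126) = #35f27e.

#35f27e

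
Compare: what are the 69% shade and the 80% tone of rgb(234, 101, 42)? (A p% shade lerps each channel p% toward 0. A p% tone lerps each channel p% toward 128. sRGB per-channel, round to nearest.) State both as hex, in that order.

#491F0D, #957B6F

69% shade:
  R: 234 + 0.69×(0−234) = 234 − 161.46 = 72.54 → 73
  G: 101 + 0.69×(0−101) = 101 − 69.69 = 31.31 → 31
  B: 42 − 28.98 = 13.02 → 13
  → #491F0D
80% tone:
  R: 234 + 0.8×(128−234) = 234 − 84.8 = 149.2 → 149
  G: 101 + 0.8×(128−101) = 101 + 21.6 = 122.6 → 123
  B: 42 + 68.8 = 110.8 → 111
  → #957B6F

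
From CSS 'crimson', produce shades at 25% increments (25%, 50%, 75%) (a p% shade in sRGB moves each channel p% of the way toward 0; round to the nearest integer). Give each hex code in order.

#a50f2d, #6e0a1e, #37050f

CSS crimson is rgb(220, 20, 60).
25%: (220 − 55 = 165→165, 20 − 5 = 15→15, 60 − 15 = 45→45) → #a50f2d
50%: (220 − 110 = 110→110, 20 − 10 = 10→10, 60 − 30 = 30→30) → #6e0a1e
75%: (220 − 165 = 55→55, 20 − 15 = 5→5, 60 − 45 = 15→15) → #37050f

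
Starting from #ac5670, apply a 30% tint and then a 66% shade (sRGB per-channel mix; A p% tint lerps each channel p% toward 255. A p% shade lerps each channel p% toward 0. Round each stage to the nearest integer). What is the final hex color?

#ac5670 is rgb(172, 86, 112).
Per channel, c → c + 0.3(255 − c):
  R: 172 + 0.3×(255−172) = 172 + 24.9 = 196.9 → 197
  G: 86 + 0.3×(255−86) = 86 + 50.7 = 136.7 → 137
  B: 112 + 42.9 = 154.9 → 155
After the tint: rgb(197, 137, 155) = #c5899b.
A 66% shade moves each channel 66% toward 0:
  R: 197 + 0.66×(0−197) = 197 − 130.02 = 66.98 → 67
  G: 137 − 90.42 = 46.58 → 47
  B: 155 + 0.66×(0−155) = 155 − 102.3 = 52.7 → 53
rgb(67, 47, 53) = #432f35.

#432f35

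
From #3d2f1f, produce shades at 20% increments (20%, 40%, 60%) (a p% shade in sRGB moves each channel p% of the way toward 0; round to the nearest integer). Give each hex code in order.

#312619, #251c13, #18130c

#3d2f1f is rgb(61, 47, 31).
20%: (61 − 12.2 = 48.8→49, 47 − 9.4 = 37.6→38, 31 − 6.2 = 24.8→25) → #312619
40%: (61 − 24.4 = 36.6→37, 47 − 18.8 = 28.2→28, 31 − 12.4 = 18.6→19) → #251c13
60%: (61 − 36.6 = 24.4→24, 47 − 28.2 = 18.8→19, 31 − 18.6 = 12.4→12) → #18130c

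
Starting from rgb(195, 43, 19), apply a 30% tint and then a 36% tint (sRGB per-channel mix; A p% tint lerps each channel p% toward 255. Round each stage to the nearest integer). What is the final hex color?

#E4A095

A 30% tint moves each channel 30% toward 255:
  R: 195 + 0.3×(255−195) = 195 + 18 = 213 → 213
  G: 43 + 0.3×(255−43) = 43 + 63.6 = 106.6 → 107
  B: 19 + 0.3×(255−19) = 19 + 70.8 = 89.8 → 90
After the tint: rgb(213, 107, 90) = #D56B5A.
Per channel, c → c + 0.36(255 − c):
  R: 213 + 0.36×(255−213) = 213 + 15.12 = 228.12 → 228
  G: 107 + 0.36×(255−107) = 107 + 53.28 = 160.28 → 160
  B: 90 + 0.36×(255−90) = 90 + 59.4 = 149.4 → 149
rgb(228, 160, 149) = #E4A095.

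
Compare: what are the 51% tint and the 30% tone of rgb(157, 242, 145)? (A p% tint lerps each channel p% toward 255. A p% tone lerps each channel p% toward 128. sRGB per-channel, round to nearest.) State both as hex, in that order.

#CFF9C9, #94D08C

51% tint:
  R: 157 + 0.51×(255−157) = 157 + 49.98 = 206.98 → 207
  G: 242 + 6.63 = 248.63 → 249
  B: 145 + 56.1 = 201.1 → 201
  → #CFF9C9
30% tone:
  R: 157 + 0.3×(128−157) = 157 − 8.7 = 148.3 → 148
  G: 242 − 34.2 = 207.8 → 208
  B: 145 − 5.1 = 139.9 → 140
  → #94D08C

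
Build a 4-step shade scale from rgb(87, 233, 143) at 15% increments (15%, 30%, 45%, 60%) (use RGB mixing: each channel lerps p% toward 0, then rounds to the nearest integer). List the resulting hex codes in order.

#4AC67A, #3DA364, #30804F, #235D39

15%: (87 − 13.05 = 73.95→74, 233 − 34.95 = 198.05→198, 143 − 21.45 = 121.55→122) → #4AC67A
30%: (87 − 26.1 = 60.9→61, 233 − 69.9 = 163.1→163, 143 − 42.9 = 100.1→100) → #3DA364
45%: (87 − 39.15 = 47.85→48, 233 − 104.85 = 128.15→128, 143 − 64.35 = 78.65→79) → #30804F
60%: (87 − 52.2 = 34.8→35, 233 − 139.8 = 93.2→93, 143 − 85.8 = 57.2→57) → #235D39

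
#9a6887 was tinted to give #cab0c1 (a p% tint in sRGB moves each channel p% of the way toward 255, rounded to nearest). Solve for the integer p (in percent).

#9a6887 is rgb(154, 104, 135); #cab0c1 is rgb(202, 176, 193).
On the G channel (widest range): 176 ≈ 104 + (p/100)(255 − 104), so p ≈ 100×(176 − 104)/(255 − 104) = 7200/151 = 47.68.
p = 48 reproduces all three channels after rounding.

48%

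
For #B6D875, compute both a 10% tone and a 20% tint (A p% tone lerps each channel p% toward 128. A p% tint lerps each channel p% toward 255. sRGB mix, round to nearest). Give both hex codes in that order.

#B1CF76, #C5E091

#B6D875 is rgb(182, 216, 117).
10% tone:
  R: 182 + 0.1×(128−182) = 182 − 5.4 = 176.6 → 177
  G: 216 + 0.1×(128−216) = 216 − 8.8 = 207.2 → 207
  B: 117 + 1.1 = 118.1 → 118
  → #B1CF76
20% tint:
  R: 182 + 0.2×(255−182) = 182 + 14.6 = 196.6 → 197
  G: 216 + 0.2×(255−216) = 216 + 7.8 = 223.8 → 224
  B: 117 + 27.6 = 144.6 → 145
  → #C5E091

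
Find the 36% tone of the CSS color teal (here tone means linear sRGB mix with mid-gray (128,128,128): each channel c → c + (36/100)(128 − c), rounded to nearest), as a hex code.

#2E8080

CSS teal is rgb(0, 128, 128).
Lerp each channel 36% toward 128:
  R: 0 + 0.36×(128−0) = 0 + 46.08 = 46.08 → 46
  G: 128 + 0.36×(128−128) = 128 + 0 = 128 → 128
  B: 128 + 0.36×(128−128) = 128 + 0 = 128 → 128
rgb(46, 128, 128) = #2E8080.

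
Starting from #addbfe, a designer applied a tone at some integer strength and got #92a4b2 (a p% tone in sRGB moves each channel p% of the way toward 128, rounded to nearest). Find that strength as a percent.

#addbfe is rgb(173, 219, 254); #92a4b2 is rgb(146, 164, 178).
On the B channel (widest range): 178 ≈ 254 + (p/100)(128 − 254), so p ≈ 100×(178 − 254)/(128 − 254) = -7600/-126 = 60.32.
p = 60 reproduces all three channels after rounding.

60%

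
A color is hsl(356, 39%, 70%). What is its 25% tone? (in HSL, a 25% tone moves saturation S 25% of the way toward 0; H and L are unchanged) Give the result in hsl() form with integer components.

S moves 25% from 39 toward 0: 39 − 9.75 = 29.25 → 29.
H and L are unchanged.

hsl(356, 29%, 70%)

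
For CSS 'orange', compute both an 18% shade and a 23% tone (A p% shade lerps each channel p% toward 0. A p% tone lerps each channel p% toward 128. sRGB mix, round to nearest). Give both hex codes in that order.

CSS orange is rgb(255, 165, 0).
18% shade:
  R: 255 + 0.18×(0−255) = 255 − 45.9 = 209.1 → 209
  G: 165 + 0.18×(0−165) = 165 − 29.7 = 135.3 → 135
  B: 0 + 0.18×(0−0) = 0 + 0 = 0 → 0
  → #d18700
23% tone:
  R: 255 + 0.23×(128−255) = 255 − 29.21 = 225.79 → 226
  G: 165 + 0.23×(128−165) = 165 − 8.51 = 156.49 → 156
  B: 0 + 29.44 = 29.44 → 29
  → #e29c1d

#d18700, #e29c1d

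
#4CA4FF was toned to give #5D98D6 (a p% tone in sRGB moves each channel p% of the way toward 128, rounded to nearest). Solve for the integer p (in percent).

32%

#4CA4FF is rgb(76, 164, 255); #5D98D6 is rgb(93, 152, 214).
On the B channel (widest range): 214 ≈ 255 + (p/100)(128 − 255), so p ≈ 100×(214 − 255)/(128 − 255) = -4100/-127 = 32.28.
p = 32 reproduces all three channels after rounding.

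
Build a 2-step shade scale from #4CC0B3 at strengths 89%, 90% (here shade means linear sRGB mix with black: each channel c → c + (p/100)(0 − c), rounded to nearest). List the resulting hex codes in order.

#4CC0B3 is rgb(76, 192, 179).
89%: (76 − 67.64 = 8.36→8, 192 − 170.88 = 21.12→21, 179 − 159.31 = 19.69→20) → #081514
90%: (76 − 68.4 = 7.6→8, 192 − 172.8 = 19.2→19, 179 − 161.1 = 17.9→18) → #081312

#081514, #081312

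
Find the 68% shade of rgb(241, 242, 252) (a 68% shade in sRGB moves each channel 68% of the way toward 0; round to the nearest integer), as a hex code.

Lerp each channel 68% toward 0:
  R: 241 − 163.88 = 77.12 → 77
  G: 242 − 164.56 = 77.44 → 77
  B: 252 + 0.68×(0−252) = 252 − 171.36 = 80.64 → 81
rgb(77, 77, 81) = #4d4d51.

#4d4d51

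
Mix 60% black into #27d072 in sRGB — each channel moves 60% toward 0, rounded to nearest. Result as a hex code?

#10532e

#27d072 is rgb(39, 208, 114).
Per channel, c → c + 0.6(0 − c):
  R: 39 + 0.6×(0−39) = 39 − 23.4 = 15.6 → 16
  G: 208 − 124.8 = 83.2 → 83
  B: 114 + 0.6×(0−114) = 114 − 68.4 = 45.6 → 46
rgb(16, 83, 46) = #10532e.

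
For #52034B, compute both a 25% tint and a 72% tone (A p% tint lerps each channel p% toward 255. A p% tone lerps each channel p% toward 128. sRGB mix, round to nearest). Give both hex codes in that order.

#52034B is rgb(82, 3, 75).
25% tint:
  R: 82 + 0.25×(255−82) = 82 + 43.25 = 125.25 → 125
  G: 3 + 0.25×(255−3) = 3 + 63 = 66 → 66
  B: 75 + 0.25×(255−75) = 75 + 45 = 120 → 120
  → #7D4278
72% tone:
  R: 82 + 0.72×(128−82) = 82 + 33.12 = 115.12 → 115
  G: 3 + 0.72×(128−3) = 3 + 90 = 93 → 93
  B: 75 + 0.72×(128−75) = 75 + 38.16 = 113.16 → 113
  → #735D71

#7D4278, #735D71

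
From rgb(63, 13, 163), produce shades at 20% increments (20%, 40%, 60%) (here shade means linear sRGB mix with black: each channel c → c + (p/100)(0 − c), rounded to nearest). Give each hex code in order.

#320A82, #260862, #190541

20%: (63 − 12.6 = 50.4→50, 13 − 2.6 = 10.4→10, 163 − 32.6 = 130.4→130) → #320A82
40%: (63 − 25.2 = 37.8→38, 13 − 5.2 = 7.8→8, 163 − 65.2 = 97.8→98) → #260862
60%: (63 − 37.8 = 25.2→25, 13 − 7.8 = 5.2→5, 163 − 97.8 = 65.2→65) → #190541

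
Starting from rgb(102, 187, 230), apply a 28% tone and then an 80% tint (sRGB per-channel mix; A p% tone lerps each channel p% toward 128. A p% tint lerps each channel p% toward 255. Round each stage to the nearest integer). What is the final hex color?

#E2EEF4

Per channel, c → c + 0.28(128 − c):
  R: 102 + 0.28×(128−102) = 102 + 7.28 = 109.28 → 109
  G: 187 − 16.52 = 170.48 → 170
  B: 230 + 0.28×(128−230) = 230 − 28.56 = 201.44 → 201
After the tone: rgb(109, 170, 201) = #6DAAC9.
An 80% tint moves each channel 80% toward 255:
  R: 109 + 116.8 = 225.8 → 226
  G: 170 + 68 = 238 → 238
  B: 201 + 0.8×(255−201) = 201 + 43.2 = 244.2 → 244
rgb(226, 238, 244) = #E2EEF4.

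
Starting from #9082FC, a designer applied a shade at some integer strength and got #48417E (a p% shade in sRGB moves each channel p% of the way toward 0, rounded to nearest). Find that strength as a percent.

#9082FC is rgb(144, 130, 252); #48417E is rgb(72, 65, 126).
On the B channel (widest range): 126 ≈ 252 + (p/100)(0 − 252), so p ≈ 100×(126 − 252)/(0 − 252) = -12600/-252 = 50.00.
p = 50 reproduces all three channels after rounding.

50%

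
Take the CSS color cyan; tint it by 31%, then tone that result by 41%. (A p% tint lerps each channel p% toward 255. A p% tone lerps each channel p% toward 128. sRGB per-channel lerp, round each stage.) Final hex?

#63cbcb

CSS cyan is rgb(0, 255, 255).
Per channel, c → c + 0.31(255 − c):
  R: 0 + 0.31×(255−0) = 0 + 79.05 = 79.05 → 79
  G: 255 + 0.31×(255−255) = 255 + 0 = 255 → 255
  B: 255 + 0 = 255 → 255
After the tint: rgb(79, 255, 255) = #4fffff.
Lerp each channel 41% toward 128:
  R: 79 + 20.09 = 99.09 → 99
  G: 255 − 52.07 = 202.93 → 203
  B: 255 + 0.41×(128−255) = 255 − 52.07 = 202.93 → 203
rgb(99, 203, 203) = #63cbcb.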